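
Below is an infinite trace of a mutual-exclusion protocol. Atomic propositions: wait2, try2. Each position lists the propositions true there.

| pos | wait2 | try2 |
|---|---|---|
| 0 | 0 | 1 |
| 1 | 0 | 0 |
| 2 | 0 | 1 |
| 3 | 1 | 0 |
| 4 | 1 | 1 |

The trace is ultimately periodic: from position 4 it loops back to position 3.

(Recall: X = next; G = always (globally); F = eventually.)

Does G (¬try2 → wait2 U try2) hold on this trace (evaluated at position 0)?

¬try2 → wait2 U try2 must hold at every position from 0 onward. It fails at position 1, so G (¬try2 → wait2 U try2) is false.
Positions where ¬try2 holds: 1, 3.
Check wait2 U try2 at each: 1→fails, 3→ok.

Does not hold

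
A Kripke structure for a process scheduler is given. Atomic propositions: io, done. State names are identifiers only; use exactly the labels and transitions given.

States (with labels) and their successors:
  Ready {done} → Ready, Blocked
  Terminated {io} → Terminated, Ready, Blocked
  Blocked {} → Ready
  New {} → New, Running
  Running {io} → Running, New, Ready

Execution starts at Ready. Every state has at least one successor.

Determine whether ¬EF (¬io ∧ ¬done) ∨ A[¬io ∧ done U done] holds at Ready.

Holds

States satisfying ¬io ∧ ¬done: {Blocked, New}.
States satisfying EF (¬io ∧ ¬done): {Ready, Terminated, Blocked, New, Running}.
States satisfying ¬EF (¬io ∧ ¬done): ∅.
States satisfying ¬io ∧ done: {Ready}.
States satisfying done: {Ready}.
States satisfying A[¬io ∧ done U done]: {Ready}.
States satisfying ¬EF (¬io ∧ ¬done) ∨ A[¬io ∧ done U done]: {Ready}.
Ready ∈ Sat(¬EF (¬io ∧ ¬done) ∨ A[¬io ∧ done U done]).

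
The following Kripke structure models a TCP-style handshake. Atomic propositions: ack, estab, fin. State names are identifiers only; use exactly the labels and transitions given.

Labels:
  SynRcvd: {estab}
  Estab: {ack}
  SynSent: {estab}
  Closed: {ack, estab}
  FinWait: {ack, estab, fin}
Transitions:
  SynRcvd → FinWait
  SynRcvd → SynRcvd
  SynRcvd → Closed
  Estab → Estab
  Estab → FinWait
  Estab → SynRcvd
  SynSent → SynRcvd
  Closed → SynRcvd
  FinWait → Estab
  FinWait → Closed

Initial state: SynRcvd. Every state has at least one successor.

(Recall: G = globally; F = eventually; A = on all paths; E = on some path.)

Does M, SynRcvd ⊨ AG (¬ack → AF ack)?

States satisfying ¬ack → AF ack: {Estab, Closed, FinWait}.
States satisfying AG (¬ack → AF ack): ∅.
SynRcvd is reachable from SynRcvd and violates ¬ack → AF ack, so AG fails at SynRcvd.
SynRcvd ∉ Sat(AG (¬ack → AF ack)).

Does not hold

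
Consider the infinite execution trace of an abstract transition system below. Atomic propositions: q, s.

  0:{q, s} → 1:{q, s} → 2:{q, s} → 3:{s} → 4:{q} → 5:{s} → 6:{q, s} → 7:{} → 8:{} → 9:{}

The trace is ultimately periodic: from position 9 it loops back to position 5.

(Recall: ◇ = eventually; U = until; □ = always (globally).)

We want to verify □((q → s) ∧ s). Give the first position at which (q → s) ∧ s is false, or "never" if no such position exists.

4

Check (q → s) ∧ s at each position in order: 0 ✓, 1 ✓, 2 ✓, 3 ✓.
At position 4 the labels are {q}, so (q → s) ∧ s is false there. This is the first violation.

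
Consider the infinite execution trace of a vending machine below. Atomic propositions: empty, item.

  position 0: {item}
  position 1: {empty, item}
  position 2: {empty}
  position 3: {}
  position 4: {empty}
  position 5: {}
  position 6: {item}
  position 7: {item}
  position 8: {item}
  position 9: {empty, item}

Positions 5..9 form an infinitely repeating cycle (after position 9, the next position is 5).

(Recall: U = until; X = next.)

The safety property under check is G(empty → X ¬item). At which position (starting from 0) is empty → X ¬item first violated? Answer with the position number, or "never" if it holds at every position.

empty → X ¬item holds at every position 0..9, and those are all the positions the trace ever visits, so the invariant G(empty → X ¬item) is never violated.

never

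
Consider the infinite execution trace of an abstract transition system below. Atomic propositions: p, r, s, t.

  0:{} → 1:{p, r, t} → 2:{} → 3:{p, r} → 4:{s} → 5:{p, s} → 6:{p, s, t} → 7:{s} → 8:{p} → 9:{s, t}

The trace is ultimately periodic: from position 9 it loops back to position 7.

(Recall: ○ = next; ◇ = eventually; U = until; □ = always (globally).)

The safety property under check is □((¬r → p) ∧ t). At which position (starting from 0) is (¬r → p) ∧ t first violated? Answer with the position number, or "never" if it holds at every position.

At position 0 the labels are {}, so (¬r → p) ∧ t is false there. This is the first violation.

0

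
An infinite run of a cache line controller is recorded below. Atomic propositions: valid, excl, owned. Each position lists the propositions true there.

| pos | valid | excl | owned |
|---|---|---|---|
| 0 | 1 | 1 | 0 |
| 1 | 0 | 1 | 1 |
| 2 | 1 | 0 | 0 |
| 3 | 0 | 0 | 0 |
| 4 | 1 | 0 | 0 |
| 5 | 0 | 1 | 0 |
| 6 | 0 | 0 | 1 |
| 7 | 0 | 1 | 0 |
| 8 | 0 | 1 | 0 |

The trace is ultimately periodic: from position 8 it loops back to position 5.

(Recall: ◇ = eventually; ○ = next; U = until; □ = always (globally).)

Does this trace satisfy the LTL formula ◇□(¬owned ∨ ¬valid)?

Satisfied

□(¬owned ∨ ¬valid) holds at position 0, which is reachable from 0, so ◇□(¬owned ∨ ¬valid) holds.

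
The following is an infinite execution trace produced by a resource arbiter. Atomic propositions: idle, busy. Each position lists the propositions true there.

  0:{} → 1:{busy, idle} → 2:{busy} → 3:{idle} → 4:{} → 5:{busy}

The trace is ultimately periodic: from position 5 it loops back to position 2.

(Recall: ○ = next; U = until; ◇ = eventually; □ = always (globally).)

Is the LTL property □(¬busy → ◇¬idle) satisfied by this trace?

¬busy → ◇¬idle holds at every position 0..5, and those are all positions ever visited, so □(¬busy → ◇¬idle) holds.
Positions where ¬busy holds: 0, 3, 4.
Check ◇¬idle at each: 0→ok, 3→ok, 4→ok.

Yes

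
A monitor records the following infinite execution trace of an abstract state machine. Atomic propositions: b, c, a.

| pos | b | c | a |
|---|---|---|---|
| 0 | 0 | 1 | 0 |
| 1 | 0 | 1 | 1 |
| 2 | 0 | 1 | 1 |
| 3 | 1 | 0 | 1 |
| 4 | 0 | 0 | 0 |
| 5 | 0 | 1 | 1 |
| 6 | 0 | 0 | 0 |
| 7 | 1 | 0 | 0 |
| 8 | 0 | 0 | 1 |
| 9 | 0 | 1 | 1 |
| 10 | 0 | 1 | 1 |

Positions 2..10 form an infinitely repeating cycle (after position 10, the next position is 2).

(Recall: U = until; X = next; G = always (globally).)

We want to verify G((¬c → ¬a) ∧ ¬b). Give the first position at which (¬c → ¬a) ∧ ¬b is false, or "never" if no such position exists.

Check (¬c → ¬a) ∧ ¬b at each position in order: 0 ✓, 1 ✓, 2 ✓.
At position 3 the labels are {a, b}, so (¬c → ¬a) ∧ ¬b is false there. This is the first violation.

3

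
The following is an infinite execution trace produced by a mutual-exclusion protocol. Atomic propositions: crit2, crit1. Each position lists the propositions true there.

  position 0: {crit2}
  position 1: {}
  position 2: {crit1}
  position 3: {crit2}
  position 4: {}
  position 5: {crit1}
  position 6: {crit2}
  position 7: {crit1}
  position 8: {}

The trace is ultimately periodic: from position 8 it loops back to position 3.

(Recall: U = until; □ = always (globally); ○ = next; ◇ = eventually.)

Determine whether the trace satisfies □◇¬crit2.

Yes

◇¬crit2 holds at every position 0..8, and those are all positions ever visited, so □◇¬crit2 holds.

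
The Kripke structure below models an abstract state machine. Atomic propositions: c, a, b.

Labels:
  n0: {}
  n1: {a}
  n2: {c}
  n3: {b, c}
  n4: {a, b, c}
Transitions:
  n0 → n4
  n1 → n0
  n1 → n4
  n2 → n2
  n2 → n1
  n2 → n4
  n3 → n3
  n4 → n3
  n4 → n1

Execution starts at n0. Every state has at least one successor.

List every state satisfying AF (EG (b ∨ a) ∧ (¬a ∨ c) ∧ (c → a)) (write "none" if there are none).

{n0, n1, n4}

States satisfying EG (b ∨ a) ∧ (¬a ∨ c) ∧ (c → a): {n4}.
States satisfying AF (EG (b ∨ a) ∧ (¬a ∨ c) ∧ (c → a)): {n0, n1, n4}.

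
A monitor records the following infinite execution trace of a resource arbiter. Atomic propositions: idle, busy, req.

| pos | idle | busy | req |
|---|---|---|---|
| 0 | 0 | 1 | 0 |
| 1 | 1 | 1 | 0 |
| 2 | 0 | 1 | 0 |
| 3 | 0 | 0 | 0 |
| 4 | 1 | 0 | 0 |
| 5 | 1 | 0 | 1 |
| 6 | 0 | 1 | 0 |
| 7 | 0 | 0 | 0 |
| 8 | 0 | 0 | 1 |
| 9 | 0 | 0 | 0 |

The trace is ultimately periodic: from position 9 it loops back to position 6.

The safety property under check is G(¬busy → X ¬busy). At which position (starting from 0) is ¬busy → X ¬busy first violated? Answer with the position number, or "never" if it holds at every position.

Check ¬busy → X ¬busy at each position in order: 0 ✓, 1 ✓, 2 ✓, 3 ✓, 4 ✓.
At position 5 the labels are {idle, req} and the next position 6 has {busy}, so ¬busy → X ¬busy is false there. This is the first violation.

5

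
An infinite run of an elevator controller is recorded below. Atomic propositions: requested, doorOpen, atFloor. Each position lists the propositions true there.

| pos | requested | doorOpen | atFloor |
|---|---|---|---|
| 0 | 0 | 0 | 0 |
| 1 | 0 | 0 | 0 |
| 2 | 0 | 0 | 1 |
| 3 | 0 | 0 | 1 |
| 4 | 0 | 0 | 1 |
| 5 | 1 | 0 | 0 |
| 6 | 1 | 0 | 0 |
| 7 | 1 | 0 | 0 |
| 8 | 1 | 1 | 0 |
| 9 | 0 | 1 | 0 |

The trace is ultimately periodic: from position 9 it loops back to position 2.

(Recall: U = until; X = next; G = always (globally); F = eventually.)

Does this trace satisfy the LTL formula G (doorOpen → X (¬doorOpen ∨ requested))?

doorOpen → X (¬doorOpen ∨ requested) must hold at every position from 0 onward. It fails at position 8, so G (doorOpen → X (¬doorOpen ∨ requested)) is false.
Positions where doorOpen holds: 8, 9.
Check X (¬doorOpen ∨ requested) at each: 8→fails, 9→ok.

Does not hold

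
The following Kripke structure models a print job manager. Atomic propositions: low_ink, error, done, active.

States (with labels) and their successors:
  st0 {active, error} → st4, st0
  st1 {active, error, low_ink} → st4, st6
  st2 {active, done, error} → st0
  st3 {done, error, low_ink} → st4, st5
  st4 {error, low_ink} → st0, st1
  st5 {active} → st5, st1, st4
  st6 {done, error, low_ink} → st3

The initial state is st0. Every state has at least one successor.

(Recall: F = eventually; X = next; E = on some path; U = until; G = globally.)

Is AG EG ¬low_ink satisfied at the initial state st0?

States satisfying EG ¬low_ink: {st0, st2, st5}.
States satisfying AG EG ¬low_ink: ∅.
st1 is reachable from st0 and violates EG ¬low_ink, so AG fails at st0.
st0 ∉ Sat(AG EG ¬low_ink).

Violated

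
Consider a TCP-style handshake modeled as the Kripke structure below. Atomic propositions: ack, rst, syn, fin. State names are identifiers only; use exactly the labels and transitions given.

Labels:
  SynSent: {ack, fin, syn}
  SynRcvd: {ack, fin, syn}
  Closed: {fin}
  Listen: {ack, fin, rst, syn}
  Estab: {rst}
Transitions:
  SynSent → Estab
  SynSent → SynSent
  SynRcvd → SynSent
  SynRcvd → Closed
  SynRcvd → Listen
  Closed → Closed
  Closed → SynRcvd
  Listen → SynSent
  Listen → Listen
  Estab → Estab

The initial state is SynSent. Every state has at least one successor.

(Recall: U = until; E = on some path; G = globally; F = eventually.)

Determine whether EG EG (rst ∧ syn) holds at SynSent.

Violated

States satisfying EG (rst ∧ syn): {Listen}.
States satisfying EG EG (rst ∧ syn): {Listen}.
No suitable path/successor from SynSent witnesses the formula.
SynSent ∉ Sat(EG EG (rst ∧ syn)).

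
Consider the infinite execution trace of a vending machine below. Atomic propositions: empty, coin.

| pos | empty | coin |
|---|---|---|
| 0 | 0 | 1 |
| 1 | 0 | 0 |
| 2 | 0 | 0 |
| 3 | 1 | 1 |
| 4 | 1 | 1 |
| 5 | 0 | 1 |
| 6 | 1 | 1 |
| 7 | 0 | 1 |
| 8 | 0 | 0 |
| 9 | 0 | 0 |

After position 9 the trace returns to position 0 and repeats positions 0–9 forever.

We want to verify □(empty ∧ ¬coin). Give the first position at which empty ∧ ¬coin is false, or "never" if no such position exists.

At position 0 the labels are {coin}, so empty ∧ ¬coin is false there. This is the first violation.

0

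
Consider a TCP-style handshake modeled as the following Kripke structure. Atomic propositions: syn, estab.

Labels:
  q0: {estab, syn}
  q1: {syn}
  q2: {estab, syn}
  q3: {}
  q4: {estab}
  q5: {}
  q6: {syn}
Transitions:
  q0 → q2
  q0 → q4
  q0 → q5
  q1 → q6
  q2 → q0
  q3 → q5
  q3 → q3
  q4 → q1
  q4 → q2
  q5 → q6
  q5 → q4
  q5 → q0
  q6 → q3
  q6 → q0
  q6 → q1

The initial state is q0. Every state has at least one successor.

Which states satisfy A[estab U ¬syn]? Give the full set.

States satisfying estab: {q0, q2, q4}.
States satisfying ¬syn: {q3, q4, q5}.
States satisfying A[estab U ¬syn]: {q3, q4, q5}.

{q3, q4, q5}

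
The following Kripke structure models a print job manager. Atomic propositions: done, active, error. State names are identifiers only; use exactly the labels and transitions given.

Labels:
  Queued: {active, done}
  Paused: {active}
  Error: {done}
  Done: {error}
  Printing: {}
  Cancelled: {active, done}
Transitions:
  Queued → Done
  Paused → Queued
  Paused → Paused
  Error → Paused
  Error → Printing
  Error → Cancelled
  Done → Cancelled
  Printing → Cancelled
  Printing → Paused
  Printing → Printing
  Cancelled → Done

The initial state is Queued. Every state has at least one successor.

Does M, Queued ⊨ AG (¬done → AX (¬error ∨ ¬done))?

Holds

States satisfying ¬done → AX (¬error ∨ ¬done): {Queued, Paused, Error, Done, Printing, Cancelled}.
States satisfying AG (¬done → AX (¬error ∨ ¬done)): {Queued, Paused, Error, Done, Printing, Cancelled}.
Every state reachable from Queued satisfies ¬done → AX (¬error ∨ ¬done).
Queued ∈ Sat(AG (¬done → AX (¬error ∨ ¬done))).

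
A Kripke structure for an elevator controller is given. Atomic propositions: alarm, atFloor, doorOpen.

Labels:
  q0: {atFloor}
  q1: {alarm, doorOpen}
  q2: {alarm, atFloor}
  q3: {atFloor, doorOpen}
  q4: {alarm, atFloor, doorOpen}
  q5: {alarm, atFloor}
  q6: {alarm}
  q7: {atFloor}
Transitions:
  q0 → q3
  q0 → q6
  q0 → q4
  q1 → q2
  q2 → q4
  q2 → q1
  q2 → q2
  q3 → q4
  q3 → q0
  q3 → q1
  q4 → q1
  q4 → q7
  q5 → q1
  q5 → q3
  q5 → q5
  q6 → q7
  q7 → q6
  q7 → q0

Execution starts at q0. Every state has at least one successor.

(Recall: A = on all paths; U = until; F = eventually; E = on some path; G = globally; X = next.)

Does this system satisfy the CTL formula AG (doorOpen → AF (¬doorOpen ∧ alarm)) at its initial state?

States satisfying doorOpen → AF (¬doorOpen ∧ alarm): {q0, q1, q2, q5, q6, q7}.
States satisfying AG (doorOpen → AF (¬doorOpen ∧ alarm)): ∅.
q3 is reachable from q0 and violates doorOpen → AF (¬doorOpen ∧ alarm), so AG fails at q0.
q0 ∉ Sat(AG (doorOpen → AF (¬doorOpen ∧ alarm))).

Does not hold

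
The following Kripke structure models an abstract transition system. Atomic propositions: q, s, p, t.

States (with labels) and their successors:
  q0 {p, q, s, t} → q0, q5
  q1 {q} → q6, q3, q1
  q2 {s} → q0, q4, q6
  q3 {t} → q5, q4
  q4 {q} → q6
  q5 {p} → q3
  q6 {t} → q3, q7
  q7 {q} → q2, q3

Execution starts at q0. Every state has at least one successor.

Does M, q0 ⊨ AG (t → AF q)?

States satisfying t → AF q: {q0, q1, q2, q4, q5, q7}.
States satisfying AG (t → AF q): ∅.
q3 is reachable from q0 and violates t → AF q, so AG fails at q0.
q0 ∉ Sat(AG (t → AF q)).

Does not hold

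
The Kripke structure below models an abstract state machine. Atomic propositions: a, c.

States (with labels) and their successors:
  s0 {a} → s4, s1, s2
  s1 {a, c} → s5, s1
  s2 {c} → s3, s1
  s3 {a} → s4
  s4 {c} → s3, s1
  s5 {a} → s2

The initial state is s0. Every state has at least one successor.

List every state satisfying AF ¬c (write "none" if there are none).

{s0, s3, s5}

States satisfying ¬c: {s0, s3, s5}.
States satisfying AF ¬c: {s0, s3, s5}.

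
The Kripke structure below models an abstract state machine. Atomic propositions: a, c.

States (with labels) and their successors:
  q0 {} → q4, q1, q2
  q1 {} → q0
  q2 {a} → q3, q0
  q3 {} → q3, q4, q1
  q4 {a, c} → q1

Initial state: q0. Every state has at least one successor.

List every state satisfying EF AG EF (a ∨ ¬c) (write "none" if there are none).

{q0, q1, q2, q3, q4}

States satisfying AG EF (a ∨ ¬c): {q0, q1, q2, q3, q4}.
States satisfying EF AG EF (a ∨ ¬c): {q0, q1, q2, q3, q4}.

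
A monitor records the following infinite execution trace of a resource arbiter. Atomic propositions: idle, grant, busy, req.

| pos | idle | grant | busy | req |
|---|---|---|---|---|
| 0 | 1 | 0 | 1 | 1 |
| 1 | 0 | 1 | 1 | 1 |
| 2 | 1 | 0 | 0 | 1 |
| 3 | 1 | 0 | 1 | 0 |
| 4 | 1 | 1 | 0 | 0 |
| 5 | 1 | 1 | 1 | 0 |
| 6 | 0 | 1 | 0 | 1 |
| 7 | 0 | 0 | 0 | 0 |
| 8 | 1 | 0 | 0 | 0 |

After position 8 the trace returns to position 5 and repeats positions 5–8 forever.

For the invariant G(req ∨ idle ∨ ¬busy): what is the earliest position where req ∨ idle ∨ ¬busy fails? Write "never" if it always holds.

never

req ∨ idle ∨ ¬busy holds at every position 0..8, and those are all the positions the trace ever visits, so the invariant G(req ∨ idle ∨ ¬busy) is never violated.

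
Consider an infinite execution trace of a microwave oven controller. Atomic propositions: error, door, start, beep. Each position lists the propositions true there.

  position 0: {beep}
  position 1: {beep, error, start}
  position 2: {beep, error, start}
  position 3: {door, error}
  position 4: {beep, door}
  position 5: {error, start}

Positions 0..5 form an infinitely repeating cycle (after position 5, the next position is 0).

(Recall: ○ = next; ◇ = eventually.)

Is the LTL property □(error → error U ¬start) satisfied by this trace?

error → error U ¬start holds at every position 0..5, and those are all positions ever visited, so □(error → error U ¬start) holds.
Positions where error holds: 1, 2, 3, 5.
Check error U ¬start at each: 1→ok, 2→ok, 3→ok, 5→ok.

Holds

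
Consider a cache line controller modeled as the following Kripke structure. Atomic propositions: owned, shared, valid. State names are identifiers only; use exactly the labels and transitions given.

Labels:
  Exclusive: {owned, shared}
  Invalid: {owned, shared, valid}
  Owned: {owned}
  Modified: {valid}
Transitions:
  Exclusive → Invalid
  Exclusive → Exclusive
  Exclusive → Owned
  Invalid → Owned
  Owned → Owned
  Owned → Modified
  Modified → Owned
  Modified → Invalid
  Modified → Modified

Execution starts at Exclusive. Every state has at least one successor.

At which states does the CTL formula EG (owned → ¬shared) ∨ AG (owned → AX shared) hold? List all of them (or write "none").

{Owned, Modified}

States satisfying owned → ¬shared: {Owned, Modified}.
States satisfying EG (owned → ¬shared): {Owned, Modified}.
States satisfying owned → AX shared: {Modified}.
States satisfying AG (owned → AX shared): ∅.
States satisfying EG (owned → ¬shared) ∨ AG (owned → AX shared): {Owned, Modified}.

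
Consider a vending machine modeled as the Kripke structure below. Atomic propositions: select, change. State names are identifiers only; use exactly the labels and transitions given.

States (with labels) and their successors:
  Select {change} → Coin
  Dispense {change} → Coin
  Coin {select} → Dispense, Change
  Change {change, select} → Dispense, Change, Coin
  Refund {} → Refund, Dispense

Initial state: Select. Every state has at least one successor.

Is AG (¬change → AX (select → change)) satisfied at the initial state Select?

States satisfying ¬change → AX (select → change): {Select, Dispense, Coin, Change, Refund}.
States satisfying AG (¬change → AX (select → change)): {Select, Dispense, Coin, Change, Refund}.
Every state reachable from Select satisfies ¬change → AX (select → change).
Select ∈ Sat(AG (¬change → AX (select → change))).

Satisfied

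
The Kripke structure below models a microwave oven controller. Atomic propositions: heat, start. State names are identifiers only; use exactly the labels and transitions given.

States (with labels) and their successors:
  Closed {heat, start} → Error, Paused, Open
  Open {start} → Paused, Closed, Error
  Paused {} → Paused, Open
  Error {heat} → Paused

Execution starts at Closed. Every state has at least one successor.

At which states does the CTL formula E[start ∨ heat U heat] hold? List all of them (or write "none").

States satisfying start ∨ heat: {Closed, Open, Error}.
States satisfying heat: {Closed, Error}.
States satisfying E[start ∨ heat U heat]: {Closed, Open, Error}.

{Closed, Open, Error}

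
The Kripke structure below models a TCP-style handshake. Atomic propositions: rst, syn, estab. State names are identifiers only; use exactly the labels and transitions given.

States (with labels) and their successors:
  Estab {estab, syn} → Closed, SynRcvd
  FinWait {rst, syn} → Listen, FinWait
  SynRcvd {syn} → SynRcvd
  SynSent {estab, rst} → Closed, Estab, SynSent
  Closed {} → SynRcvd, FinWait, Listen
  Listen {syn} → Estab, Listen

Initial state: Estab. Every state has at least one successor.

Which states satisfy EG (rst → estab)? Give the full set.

{Estab, SynRcvd, SynSent, Closed, Listen}

States satisfying rst → estab: {Estab, SynRcvd, SynSent, Closed, Listen}.
States satisfying EG (rst → estab): {Estab, SynRcvd, SynSent, Closed, Listen}.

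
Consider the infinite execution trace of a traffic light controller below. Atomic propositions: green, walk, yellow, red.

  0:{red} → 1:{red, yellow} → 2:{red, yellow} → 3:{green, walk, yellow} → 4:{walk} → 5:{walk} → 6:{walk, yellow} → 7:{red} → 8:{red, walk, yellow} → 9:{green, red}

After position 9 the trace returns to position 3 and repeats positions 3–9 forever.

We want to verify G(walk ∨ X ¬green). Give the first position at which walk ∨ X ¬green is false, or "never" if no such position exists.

Check walk ∨ X ¬green at each position in order: 0 ✓, 1 ✓.
At position 2 the labels are {red, yellow} and the next position 3 has {green, walk, yellow}, so walk ∨ X ¬green is false there. This is the first violation.

2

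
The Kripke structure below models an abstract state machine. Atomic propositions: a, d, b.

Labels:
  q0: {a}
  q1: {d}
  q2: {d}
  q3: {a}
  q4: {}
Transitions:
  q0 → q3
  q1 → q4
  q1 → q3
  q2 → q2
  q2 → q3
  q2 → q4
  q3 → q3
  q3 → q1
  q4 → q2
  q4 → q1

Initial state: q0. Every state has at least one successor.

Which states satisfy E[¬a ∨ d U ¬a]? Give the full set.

{q1, q2, q4}

States satisfying ¬a ∨ d: {q1, q2, q4}.
States satisfying ¬a: {q1, q2, q4}.
States satisfying E[¬a ∨ d U ¬a]: {q1, q2, q4}.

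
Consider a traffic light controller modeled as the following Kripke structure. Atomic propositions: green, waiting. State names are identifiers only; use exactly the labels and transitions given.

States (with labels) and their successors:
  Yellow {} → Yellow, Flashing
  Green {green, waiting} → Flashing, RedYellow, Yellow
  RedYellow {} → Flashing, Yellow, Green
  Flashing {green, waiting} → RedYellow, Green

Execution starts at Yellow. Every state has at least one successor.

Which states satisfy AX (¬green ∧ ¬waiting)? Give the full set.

States satisfying ¬green ∧ ¬waiting: {Yellow, RedYellow}.
States satisfying AX (¬green ∧ ¬waiting): ∅.

none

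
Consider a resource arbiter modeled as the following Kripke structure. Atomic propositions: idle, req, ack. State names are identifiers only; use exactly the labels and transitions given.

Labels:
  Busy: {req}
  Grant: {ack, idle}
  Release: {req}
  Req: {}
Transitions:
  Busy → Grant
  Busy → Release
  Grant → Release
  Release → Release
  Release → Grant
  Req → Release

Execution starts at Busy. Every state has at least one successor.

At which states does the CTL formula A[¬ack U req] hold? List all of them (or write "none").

States satisfying ¬ack: {Busy, Release, Req}.
States satisfying req: {Busy, Release}.
States satisfying A[¬ack U req]: {Busy, Release, Req}.

{Busy, Release, Req}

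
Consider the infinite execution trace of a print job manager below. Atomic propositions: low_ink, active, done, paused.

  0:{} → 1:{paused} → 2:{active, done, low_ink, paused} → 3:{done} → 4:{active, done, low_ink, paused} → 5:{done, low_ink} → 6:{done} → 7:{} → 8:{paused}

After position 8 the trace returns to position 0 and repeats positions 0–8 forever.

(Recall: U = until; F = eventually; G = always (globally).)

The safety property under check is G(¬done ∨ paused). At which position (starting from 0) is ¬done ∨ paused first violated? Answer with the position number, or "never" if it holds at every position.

Check ¬done ∨ paused at each position in order: 0 ✓, 1 ✓, 2 ✓.
At position 3 the labels are {done}, so ¬done ∨ paused is false there. This is the first violation.

3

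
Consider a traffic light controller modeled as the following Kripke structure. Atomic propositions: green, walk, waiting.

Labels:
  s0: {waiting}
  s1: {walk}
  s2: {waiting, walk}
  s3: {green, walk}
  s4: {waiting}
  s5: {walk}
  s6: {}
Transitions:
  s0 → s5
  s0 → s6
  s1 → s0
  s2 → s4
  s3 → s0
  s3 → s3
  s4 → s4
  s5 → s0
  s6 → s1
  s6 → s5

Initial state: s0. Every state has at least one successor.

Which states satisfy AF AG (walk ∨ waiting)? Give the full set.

States satisfying AG (walk ∨ waiting): {s2, s4}.
States satisfying AF AG (walk ∨ waiting): {s2, s4}.

{s2, s4}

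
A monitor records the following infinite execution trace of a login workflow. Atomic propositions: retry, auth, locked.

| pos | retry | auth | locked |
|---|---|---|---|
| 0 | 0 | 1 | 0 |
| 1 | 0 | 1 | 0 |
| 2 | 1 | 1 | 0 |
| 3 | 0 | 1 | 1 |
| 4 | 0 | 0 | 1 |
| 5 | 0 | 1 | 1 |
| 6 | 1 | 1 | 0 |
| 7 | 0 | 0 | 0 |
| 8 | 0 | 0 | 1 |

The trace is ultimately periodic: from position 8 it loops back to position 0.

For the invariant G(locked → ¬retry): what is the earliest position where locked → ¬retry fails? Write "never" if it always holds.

locked → ¬retry holds at every position 0..8, and those are all the positions the trace ever visits, so the invariant G(locked → ¬retry) is never violated.

never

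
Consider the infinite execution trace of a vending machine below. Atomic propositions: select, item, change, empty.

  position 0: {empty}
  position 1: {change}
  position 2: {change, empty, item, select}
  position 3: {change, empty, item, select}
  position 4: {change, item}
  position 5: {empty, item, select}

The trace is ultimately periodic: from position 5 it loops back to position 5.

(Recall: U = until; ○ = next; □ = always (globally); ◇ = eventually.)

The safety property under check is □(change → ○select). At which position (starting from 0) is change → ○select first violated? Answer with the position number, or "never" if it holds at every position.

3

Check change → ○select at each position in order: 0 ✓, 1 ✓, 2 ✓.
At position 3 the labels are {change, empty, item, select} and the next position 4 has {change, item}, so change → ○select is false there. This is the first violation.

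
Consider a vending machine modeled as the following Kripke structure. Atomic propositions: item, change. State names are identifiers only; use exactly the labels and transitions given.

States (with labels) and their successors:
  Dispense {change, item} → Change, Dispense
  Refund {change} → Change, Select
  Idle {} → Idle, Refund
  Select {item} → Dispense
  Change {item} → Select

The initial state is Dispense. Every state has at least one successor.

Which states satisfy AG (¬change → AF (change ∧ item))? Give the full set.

{Dispense, Refund, Select, Change}

States satisfying ¬change → AF (change ∧ item): {Dispense, Refund, Select, Change}.
States satisfying AG (¬change → AF (change ∧ item)): {Dispense, Refund, Select, Change}.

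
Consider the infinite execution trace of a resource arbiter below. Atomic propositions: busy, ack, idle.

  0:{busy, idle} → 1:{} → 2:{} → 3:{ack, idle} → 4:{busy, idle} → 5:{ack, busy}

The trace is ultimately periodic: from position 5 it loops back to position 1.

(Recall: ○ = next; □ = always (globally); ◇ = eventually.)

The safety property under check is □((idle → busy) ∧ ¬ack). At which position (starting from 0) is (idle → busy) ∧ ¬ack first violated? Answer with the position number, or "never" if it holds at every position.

3

Check (idle → busy) ∧ ¬ack at each position in order: 0 ✓, 1 ✓, 2 ✓.
At position 3 the labels are {ack, idle}, so (idle → busy) ∧ ¬ack is false there. This is the first violation.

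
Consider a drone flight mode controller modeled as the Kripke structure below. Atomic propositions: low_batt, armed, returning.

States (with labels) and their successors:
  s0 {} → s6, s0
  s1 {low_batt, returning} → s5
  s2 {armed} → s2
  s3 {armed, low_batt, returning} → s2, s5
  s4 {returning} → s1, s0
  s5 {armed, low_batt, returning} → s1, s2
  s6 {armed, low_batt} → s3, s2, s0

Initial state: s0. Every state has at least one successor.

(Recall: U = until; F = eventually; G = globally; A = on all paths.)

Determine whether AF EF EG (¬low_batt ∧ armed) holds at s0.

States satisfying EF EG (¬low_batt ∧ armed): {s0, s1, s2, s3, s4, s5, s6}.
States satisfying AF EF EG (¬low_batt ∧ armed): {s0, s1, s2, s3, s4, s5, s6}.
s0 ∈ Sat(AF EF EG (¬low_batt ∧ armed)).

Holds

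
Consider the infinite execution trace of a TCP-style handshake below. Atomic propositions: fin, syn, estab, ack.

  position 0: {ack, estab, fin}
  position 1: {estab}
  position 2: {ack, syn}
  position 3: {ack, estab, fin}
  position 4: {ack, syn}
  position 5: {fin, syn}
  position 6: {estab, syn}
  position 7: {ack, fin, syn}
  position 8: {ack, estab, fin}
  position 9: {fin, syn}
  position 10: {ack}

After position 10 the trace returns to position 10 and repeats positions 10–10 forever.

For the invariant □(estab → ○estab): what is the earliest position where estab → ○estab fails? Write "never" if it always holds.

Check estab → ○estab at each position in order: 0 ✓.
At position 1 the labels are {estab} and the next position 2 has {ack, syn}, so estab → ○estab is false there. This is the first violation.

1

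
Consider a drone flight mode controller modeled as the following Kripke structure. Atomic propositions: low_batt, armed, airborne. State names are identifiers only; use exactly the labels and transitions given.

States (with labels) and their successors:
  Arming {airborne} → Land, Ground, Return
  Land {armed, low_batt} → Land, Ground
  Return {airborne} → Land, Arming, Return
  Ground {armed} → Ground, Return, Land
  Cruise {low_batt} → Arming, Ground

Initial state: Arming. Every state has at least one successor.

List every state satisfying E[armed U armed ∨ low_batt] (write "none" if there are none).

States satisfying armed: {Land, Ground}.
States satisfying armed ∨ low_batt: {Land, Ground, Cruise}.
States satisfying E[armed U armed ∨ low_batt]: {Land, Ground, Cruise}.

{Land, Ground, Cruise}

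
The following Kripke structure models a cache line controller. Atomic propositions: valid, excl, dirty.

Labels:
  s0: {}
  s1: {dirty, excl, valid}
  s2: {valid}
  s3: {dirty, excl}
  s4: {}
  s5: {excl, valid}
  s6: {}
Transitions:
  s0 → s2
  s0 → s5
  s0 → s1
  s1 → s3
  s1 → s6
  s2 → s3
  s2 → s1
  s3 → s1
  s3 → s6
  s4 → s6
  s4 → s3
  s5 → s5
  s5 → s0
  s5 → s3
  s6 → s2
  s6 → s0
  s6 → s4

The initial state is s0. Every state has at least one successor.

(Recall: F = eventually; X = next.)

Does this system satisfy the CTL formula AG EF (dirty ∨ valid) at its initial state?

States satisfying EF (dirty ∨ valid): {s0, s1, s2, s3, s4, s5, s6}.
States satisfying AG EF (dirty ∨ valid): {s0, s1, s2, s3, s4, s5, s6}.
Every state reachable from s0 satisfies EF (dirty ∨ valid).
s0 ∈ Sat(AG EF (dirty ∨ valid)).

Yes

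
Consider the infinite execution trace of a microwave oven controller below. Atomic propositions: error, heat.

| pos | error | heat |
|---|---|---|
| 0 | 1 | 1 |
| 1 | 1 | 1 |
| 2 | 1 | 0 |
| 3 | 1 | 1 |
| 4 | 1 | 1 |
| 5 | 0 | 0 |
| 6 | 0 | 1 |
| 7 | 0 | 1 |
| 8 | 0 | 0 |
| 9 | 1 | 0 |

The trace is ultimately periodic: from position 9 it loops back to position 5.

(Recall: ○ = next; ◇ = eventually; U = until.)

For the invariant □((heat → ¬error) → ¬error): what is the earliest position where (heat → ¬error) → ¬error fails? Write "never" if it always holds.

Check (heat → ¬error) → ¬error at each position in order: 0 ✓, 1 ✓.
At position 2 the labels are {error}, so (heat → ¬error) → ¬error is false there. This is the first violation.

2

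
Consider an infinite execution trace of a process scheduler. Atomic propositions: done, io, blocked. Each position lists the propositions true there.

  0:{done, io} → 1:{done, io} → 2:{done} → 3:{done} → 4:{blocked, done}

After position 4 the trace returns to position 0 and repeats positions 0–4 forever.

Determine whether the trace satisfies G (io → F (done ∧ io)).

Satisfied

io → F (done ∧ io) holds at every position 0..4, and those are all positions ever visited, so G (io → F (done ∧ io)) holds.
Positions where io holds: 0, 1.
Check F (done ∧ io) at each: 0→ok, 1→ok.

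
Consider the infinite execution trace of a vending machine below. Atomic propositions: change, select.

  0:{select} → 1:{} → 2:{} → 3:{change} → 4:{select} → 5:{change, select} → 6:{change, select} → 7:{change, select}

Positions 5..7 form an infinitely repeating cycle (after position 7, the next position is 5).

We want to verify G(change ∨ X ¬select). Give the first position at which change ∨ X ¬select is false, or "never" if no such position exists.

4

Check change ∨ X ¬select at each position in order: 0 ✓, 1 ✓, 2 ✓, 3 ✓.
At position 4 the labels are {select} and the next position 5 has {change, select}, so change ∨ X ¬select is false there. This is the first violation.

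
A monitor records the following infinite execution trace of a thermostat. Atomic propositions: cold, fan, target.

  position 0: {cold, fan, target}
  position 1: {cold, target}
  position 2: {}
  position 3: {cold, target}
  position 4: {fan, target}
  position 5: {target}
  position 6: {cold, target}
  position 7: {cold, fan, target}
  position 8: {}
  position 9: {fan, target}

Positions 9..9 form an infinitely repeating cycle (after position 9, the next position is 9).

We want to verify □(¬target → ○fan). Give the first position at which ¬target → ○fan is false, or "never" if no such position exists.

Check ¬target → ○fan at each position in order: 0 ✓, 1 ✓.
At position 2 the labels are {} and the next position 3 has {cold, target}, so ¬target → ○fan is false there. This is the first violation.

2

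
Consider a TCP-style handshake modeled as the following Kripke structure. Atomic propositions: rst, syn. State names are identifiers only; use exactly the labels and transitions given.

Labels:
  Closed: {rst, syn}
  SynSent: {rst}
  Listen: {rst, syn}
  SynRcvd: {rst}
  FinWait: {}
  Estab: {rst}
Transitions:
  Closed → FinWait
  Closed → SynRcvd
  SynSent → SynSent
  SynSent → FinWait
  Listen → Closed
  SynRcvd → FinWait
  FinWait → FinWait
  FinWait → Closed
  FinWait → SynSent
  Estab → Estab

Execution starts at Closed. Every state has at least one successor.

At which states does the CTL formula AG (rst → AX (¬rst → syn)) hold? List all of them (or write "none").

States satisfying rst → AX (¬rst → syn): {Listen, FinWait, Estab}.
States satisfying AG (rst → AX (¬rst → syn)): {Estab}.

{Estab}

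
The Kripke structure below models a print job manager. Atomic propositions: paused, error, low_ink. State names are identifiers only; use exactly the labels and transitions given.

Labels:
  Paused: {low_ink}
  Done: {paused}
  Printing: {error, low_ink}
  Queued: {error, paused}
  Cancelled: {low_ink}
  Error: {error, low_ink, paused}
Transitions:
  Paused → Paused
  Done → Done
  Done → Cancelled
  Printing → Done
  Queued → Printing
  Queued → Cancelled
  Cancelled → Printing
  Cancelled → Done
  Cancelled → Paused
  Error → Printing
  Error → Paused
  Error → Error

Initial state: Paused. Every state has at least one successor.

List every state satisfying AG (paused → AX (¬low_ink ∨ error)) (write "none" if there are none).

{Paused}

States satisfying paused → AX (¬low_ink ∨ error): {Paused, Printing, Cancelled}.
States satisfying AG (paused → AX (¬low_ink ∨ error)): {Paused}.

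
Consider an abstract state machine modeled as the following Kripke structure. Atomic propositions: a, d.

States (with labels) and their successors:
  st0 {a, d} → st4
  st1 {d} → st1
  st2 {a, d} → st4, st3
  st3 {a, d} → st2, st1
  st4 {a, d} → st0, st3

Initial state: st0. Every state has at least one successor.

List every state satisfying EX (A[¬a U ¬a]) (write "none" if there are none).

{st1, st3}

States satisfying A[¬a U ¬a]: {st1}.
States satisfying EX (A[¬a U ¬a]): {st1, st3}.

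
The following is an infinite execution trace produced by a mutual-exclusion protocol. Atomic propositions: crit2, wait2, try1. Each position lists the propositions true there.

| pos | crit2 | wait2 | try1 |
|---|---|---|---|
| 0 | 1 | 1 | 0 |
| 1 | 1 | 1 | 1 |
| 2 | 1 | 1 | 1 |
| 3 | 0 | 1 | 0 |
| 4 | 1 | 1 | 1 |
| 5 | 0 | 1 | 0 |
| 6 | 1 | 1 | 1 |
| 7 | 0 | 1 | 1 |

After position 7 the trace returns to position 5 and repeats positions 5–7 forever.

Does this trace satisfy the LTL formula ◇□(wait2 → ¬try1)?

□(wait2 → ¬try1) is false at every position 0..7, so it never becomes true and ◇□(wait2 → ¬try1) fails.

Does not hold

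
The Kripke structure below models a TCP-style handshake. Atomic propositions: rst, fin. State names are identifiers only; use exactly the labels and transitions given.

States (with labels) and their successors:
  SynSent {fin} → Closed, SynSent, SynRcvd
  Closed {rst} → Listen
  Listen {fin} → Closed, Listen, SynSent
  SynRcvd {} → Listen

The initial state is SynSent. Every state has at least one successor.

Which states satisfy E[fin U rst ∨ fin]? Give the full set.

States satisfying fin: {SynSent, Listen}.
States satisfying rst ∨ fin: {SynSent, Closed, Listen}.
States satisfying E[fin U rst ∨ fin]: {SynSent, Closed, Listen}.

{SynSent, Closed, Listen}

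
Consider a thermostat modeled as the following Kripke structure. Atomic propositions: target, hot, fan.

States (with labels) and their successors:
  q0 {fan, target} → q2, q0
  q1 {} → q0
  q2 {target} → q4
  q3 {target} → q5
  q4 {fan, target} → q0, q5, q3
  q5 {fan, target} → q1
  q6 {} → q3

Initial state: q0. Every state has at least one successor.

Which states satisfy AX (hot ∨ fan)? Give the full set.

States satisfying hot ∨ fan: {q0, q4, q5}.
States satisfying AX (hot ∨ fan): {q1, q2, q3}.

{q1, q2, q3}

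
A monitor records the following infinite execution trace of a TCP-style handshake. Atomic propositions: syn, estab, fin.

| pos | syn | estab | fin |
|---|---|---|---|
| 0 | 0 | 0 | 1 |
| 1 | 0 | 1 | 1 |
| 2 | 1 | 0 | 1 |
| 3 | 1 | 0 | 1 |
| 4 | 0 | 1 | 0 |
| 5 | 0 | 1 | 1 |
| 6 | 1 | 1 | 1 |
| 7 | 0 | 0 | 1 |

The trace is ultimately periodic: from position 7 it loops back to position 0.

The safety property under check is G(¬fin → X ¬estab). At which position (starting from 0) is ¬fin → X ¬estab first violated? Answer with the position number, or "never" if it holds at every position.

4

Check ¬fin → X ¬estab at each position in order: 0 ✓, 1 ✓, 2 ✓, 3 ✓.
At position 4 the labels are {estab} and the next position 5 has {estab, fin}, so ¬fin → X ¬estab is false there. This is the first violation.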